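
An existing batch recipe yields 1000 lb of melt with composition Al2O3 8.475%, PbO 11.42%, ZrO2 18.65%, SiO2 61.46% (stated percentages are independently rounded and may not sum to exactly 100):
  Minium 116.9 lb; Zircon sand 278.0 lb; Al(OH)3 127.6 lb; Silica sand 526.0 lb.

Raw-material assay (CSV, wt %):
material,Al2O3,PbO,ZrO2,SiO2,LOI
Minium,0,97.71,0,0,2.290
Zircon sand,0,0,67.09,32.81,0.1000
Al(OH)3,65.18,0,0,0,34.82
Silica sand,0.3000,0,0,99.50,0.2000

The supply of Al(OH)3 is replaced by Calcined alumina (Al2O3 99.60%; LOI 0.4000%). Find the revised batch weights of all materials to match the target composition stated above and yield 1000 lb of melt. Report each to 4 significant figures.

Revised batch per 1000 lb melt:
  Minium: 116.9 lb
  Zircon sand: 278.0 lb
  Calcined alumina: 83.51 lb
  Silica sand: 526.0 lb
Total batch = 1004 lb; LOI loss = 4.341 lb

Mid-chain values are displayed (rounded to 4 significant figures) on the page; the working math keeps full precision in all steps — every reported result undergoes a single rounding. The derived quantities are computed starting from the weights on 1000 lb of glass in exact precision (net glass mass, the totals, four oxide percentages, LOI, yield), exactly as shown in the question or the answer.
Per-oxide target masses for 1000 lb melt:
  Al2O3: 8.475% × 1000 = 84.75 lb
  PbO: 11.42% × 1000 = 114.2 lb
  ZrO2: 18.65% × 1000 = 186.5 lb
  SiO2: 61.46% × 1000 = 614.6 lb
Per-oxide balance check with the batch weights as given, for the quoted basis mass (summed amounts equal target values up to rounding of the answer):
  Al2O3: 83.51·0.9960 + 526.0·0.003000 = 84.75 lb (target 84.75 lb)
  PbO: 116.9·0.9771 = 114.2 lb (target 114.2 lb)
  ZrO2: 278.0·0.6709 = 186.5 lb (target 186.5 lb)
  SiO2: 278.0·0.3281 + 526.0·0.9950 = 614.6 lb (target 614.6 lb)
Auditing the glass mass value: whole batch net of LOI = 1000 lb (per-oxide target masses sum to 1000 lb; versus the stated basis of 1000 lb — differing by rounding only).
Adding the batch up: Σ batch = 1004 lb; the LOI term Σ batch·LOI equals 4.341 lb; yield, glass over the total, = 99.57%.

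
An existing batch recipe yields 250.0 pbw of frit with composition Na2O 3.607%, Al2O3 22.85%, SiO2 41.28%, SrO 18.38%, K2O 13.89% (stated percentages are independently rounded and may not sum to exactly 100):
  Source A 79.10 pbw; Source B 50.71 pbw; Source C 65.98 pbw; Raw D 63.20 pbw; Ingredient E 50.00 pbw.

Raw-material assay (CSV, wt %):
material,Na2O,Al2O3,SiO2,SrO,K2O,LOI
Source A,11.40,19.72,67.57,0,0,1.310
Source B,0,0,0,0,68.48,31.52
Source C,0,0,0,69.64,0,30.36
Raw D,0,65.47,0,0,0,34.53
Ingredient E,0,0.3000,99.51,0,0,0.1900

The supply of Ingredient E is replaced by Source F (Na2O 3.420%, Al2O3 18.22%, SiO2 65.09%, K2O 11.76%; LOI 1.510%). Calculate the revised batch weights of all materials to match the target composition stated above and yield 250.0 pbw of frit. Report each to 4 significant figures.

Revised batch per 250.0 pbw frit:
  Source A: 45.80 pbw
  Source B: 31.65 pbw
  Source C: 65.98 pbw
  Raw D: 42.57 pbw
  Source F: 111.0 pbw
Total batch = 297.0 pbw; LOI loss = 46.98 pbw

The whole derivation keeps full precision at all times; working values are displayed (rounded to 4 significant figures) across the worked steps; each reported number is rounded once only; derived quantities are computed in exact precision (the five compositions, ignition loss, totals, net glass mass, yield) from the batch weights at 250.0 pbw of glass, as set out in either problem or answer.
Target masses of each oxide per 250.0 pbw frit:
  Na2O: 3.607% × 250.0 = 9.018 pbw
  Al2O3: 22.85% × 250.0 = 57.12 pbw
  SiO2: 41.28% × 250.0 = 103.2 pbw
  SrO: 18.38% × 250.0 = 45.95 pbw
  K2O: 13.89% × 250.0 = 34.72 pbw
Per-oxide balance check per the reported batch figures, relative to the basis at hand (sum by sum, the targets are met up to rounding of the answer):
  Na2O: 45.80·0.1140 + 111.0·0.03420 = 9.017 pbw (target 9.018 pbw)
  Al2O3: 45.80·0.1972 + 42.57·0.6547 + 111.0·0.1822 = 57.13 pbw (target 57.12 pbw)
  SiO2: 45.80·0.6757 + 111.0·0.6509 = 103.2 pbw (target 103.2 pbw)
  SrO: 65.98·0.6964 = 45.95 pbw (target 45.95 pbw)
  K2O: 31.65·0.6848 + 111.0·0.1176 = 34.73 pbw (target 34.72 pbw)
Glass-mass bookkeeping: net batch after ignition = 250.0 pbw (summing oxide targets gives 250.0 pbw; stated basis 250.0 pbw — any gap is answer rounding).
Whole-batch sum: Σ batch = 297.0 pbw; ignition loss, Σ(batch × LOI) = 46.98 pbw; the yield ratio, glass ÷ batch: 84.18%.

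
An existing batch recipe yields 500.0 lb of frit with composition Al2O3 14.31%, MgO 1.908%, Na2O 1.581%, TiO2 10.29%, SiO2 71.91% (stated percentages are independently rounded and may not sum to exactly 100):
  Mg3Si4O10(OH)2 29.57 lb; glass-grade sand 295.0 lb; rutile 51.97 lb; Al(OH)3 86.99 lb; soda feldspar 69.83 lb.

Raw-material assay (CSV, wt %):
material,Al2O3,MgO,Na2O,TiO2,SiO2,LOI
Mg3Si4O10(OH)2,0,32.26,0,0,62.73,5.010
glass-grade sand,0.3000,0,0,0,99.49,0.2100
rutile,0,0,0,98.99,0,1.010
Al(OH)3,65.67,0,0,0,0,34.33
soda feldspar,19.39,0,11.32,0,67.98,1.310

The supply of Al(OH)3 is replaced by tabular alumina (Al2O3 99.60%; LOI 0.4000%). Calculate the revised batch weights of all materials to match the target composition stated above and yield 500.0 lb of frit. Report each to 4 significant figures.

Revised batch per 500.0 lb frit:
  Mg3Si4O10(OH)2: 29.57 lb
  glass-grade sand: 295.0 lb
  rutile: 51.97 lb
  tabular alumina: 57.35 lb
  soda feldspar: 69.83 lb
Total batch = 503.7 lb; LOI loss = 3.770 lb

Full float precision is carried in every operation — the intermediate values are displayed rounded to four significant digits on the page; each reported value takes just one rounding. Derived quantities, including the five compositions, yield, net glass mass, totals, ignition loss, are computed from the weighed amounts on 500.0 lb of glass at full float precision as given in the problem or the answer.
Oxide-by-oxide targets in 500.0 lb frit:
  Al2O3: 14.31% × 500.0 = 71.55 lb
  MgO: 1.908% × 500.0 = 9.540 lb
  Na2O: 1.581% × 500.0 = 7.905 lb
  TiO2: 10.29% × 500.0 = 51.45 lb
  SiO2: 71.91% × 500.0 = 359.6 lb
Per-oxide balance check working from each reported weight, at the basis given (each sum matches its target mass inside rounding margins):
  Al2O3: 295.0·0.003000 + 57.35·0.9960 + 69.83·0.1939 = 71.55 lb (target 71.55 lb)
  MgO: 29.57·0.3226 = 9.539 lb (target 9.540 lb)
  Na2O: 69.83·0.1132 = 7.905 lb (target 7.905 lb)
  TiO2: 51.97·0.9899 = 51.45 lb (target 51.45 lb)
  SiO2: 29.57·0.6273 + 295.0·0.9949 + 69.83·0.6798 = 359.5 lb (target 359.6 lb)
Auditing the glass mass value: the batch minus its LOI: 499.9 lb (per-oxide target masses sum to 500.0 lb; basis as stated: 500.0 lb — any gap is answer rounding).
Batch total: Σ batch = 503.7 lb; loss to ignition Σ batch·LOI = 3.770 lb; yield: glass divided by total = 99.25%.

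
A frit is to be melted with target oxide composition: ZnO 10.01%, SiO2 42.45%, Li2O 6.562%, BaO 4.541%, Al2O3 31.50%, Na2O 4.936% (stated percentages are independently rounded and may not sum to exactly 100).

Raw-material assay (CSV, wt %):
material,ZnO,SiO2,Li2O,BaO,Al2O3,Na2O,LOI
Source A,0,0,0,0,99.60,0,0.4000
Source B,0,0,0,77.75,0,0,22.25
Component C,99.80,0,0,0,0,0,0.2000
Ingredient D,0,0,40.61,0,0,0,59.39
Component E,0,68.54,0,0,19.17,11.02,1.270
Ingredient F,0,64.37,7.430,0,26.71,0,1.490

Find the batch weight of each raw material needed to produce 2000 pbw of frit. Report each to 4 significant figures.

Batch per 2000 pbw frit:
  Source A: 362.2 pbw
  Source B: 116.8 pbw
  Component C: 200.6 pbw
  Ingredient D: 256.4 pbw
  Component E: 895.8 pbw
  Ingredient F: 365.1 pbw
Total batch = 2197 pbw; LOI loss = 196.9 pbw; yield = 91.04%

Values along the way appear, rounded to four significant digits, on the page. The working math keeps full precision all the way through. Every reported result carries a single rounding — the derived quantities (the six compositions, ignition loss, the totals, glass mass, yield) are carried using the weight values at 2000 pbw of glass at full precision, exactly as shown in the question or the answer.
The oxide mass targets at 2000 pbw frit:
  ZnO: 10.01% × 2000 = 200.2 pbw
  SiO2: 42.45% × 2000 = 849.0 pbw
  Li2O: 6.562% × 2000 = 131.2 pbw
  BaO: 4.541% × 2000 = 90.82 pbw
  Al2O3: 31.50% × 2000 = 630.0 pbw
  Na2O: 4.936% × 2000 = 98.72 pbw
Oxide-by-oxide audit from the weights as reported, at the basis given (each sum matches its target mass net of answer rounding effects):
  ZnO: 200.6·0.9980 = 200.2 pbw (target 200.2 pbw)
  SiO2: 895.8·0.6854 + 365.1·0.6437 = 849.0 pbw (target 849.0 pbw)
  Li2O: 256.4·0.4061 + 365.1·0.07430 = 131.3 pbw (target 131.2 pbw)
  BaO: 116.8·0.7775 = 90.81 pbw (target 90.82 pbw)
  Al2O3: 362.2·0.9960 + 895.8·0.1917 + 365.1·0.2671 = 630.0 pbw (target 630.0 pbw)
  Na2O: 895.8·0.1102 = 98.72 pbw (target 98.72 pbw)
Auditing the glass mass value: net batch after ignition = 2000 pbw (per-oxide target masses sum to 2000 pbw; with the basis standing at 2000 pbw — rounding explains the deltas).
Summing the batch: Σ batch = 2197 pbw; LOI loss = Σ batch·LOI = 196.9 pbw; yield = glass ÷ total batch = 91.04%.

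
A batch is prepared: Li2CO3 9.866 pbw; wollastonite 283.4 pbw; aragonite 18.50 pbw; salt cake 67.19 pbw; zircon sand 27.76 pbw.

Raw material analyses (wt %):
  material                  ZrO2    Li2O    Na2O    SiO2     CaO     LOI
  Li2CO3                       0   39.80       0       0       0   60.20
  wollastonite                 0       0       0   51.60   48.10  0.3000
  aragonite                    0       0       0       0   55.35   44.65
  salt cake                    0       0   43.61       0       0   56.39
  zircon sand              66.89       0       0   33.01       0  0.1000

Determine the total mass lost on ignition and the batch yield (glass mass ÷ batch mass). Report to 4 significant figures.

LOI loss = 52.97 pbw; glass = 353.8 pbw; yield = 86.98%

All internal work keeps exact precision through every step. Working values are printed rounded to four significant figures. Each reported result sees exactly one rounding — the derived quantities are rebuilt starting from the weights for 353.8 pbw of glass at exact precision (ignition loss, five oxide percentages, the totals, net glass mass, the yield) exactly as printed in the problem or the answer.
LOI of each material in turn:
  Li2CO3: 9.866 × 0.6020 = 5.939 pbw
  wollastonite: 283.4 × 0.003000 = 0.8502 pbw
  aragonite: 18.50 × 0.4465 = 8.260 pbw
  salt cake: 67.19 × 0.5639 = 37.89 pbw
  zircon sand: 27.76 × 0.001000 = 0.02776 pbw
Total LOI = 52.97 pbw
Glass = batch − LOI = 406.7 − 52.97 = 353.8 pbw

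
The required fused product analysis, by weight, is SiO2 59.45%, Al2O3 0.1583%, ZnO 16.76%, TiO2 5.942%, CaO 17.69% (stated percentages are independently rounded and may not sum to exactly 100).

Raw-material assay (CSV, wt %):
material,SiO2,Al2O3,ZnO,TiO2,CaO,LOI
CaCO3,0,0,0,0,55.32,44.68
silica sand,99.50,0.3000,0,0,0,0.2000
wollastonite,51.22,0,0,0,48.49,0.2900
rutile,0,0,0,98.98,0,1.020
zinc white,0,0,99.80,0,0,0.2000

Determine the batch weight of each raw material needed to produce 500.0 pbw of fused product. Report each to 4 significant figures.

The intermediate values are printed (rounded to 4 significant digits) in the printout; all internal work maintains full precision end to end; each reported number is rounded just once; all derived quantities (ignition loss, the totals, glass mass, the five compositions, the yield) are carried in full precision from the batch weights at 500.0 pbw of glass as given in the question or the answer.
The oxide mass targets at 500.0 pbw fused product:
  SiO2: 59.45% × 500.0 = 297.2 pbw
  Al2O3: 0.1583% × 500.0 = 0.7915 pbw
  ZnO: 16.76% × 500.0 = 83.80 pbw
  TiO2: 5.942% × 500.0 = 29.71 pbw
  CaO: 17.69% × 500.0 = 88.45 pbw
Sums-versus-targets review given the weights on record, relative to the basis at hand (summed amounts equal target values net of answer rounding effects):
  SiO2: 263.8·0.9950 + 67.82·0.5122 = 297.2 pbw (target 297.2 pbw)
  Al2O3: 263.8·0.003000 = 0.7914 pbw (target 0.7915 pbw)
  ZnO: 83.97·0.9980 = 83.80 pbw (target 83.80 pbw)
  TiO2: 30.02·0.9898 = 29.71 pbw (target 29.71 pbw)
  CaO: 100.4·0.5532 + 67.82·0.4849 = 88.43 pbw (target 88.45 pbw)
Glass-mass sanity pass: batch total minus LOI = 500.0 pbw (the Σ of target masses is 500.0 pbw; with the basis standing at 500.0 pbw — any gap is answer rounding).
Whole-batch sum: Σ batch = 546.0 pbw; loss to ignition Σ batch·LOI = 46.06 pbw; glass ÷ batch gives a yield of 91.56%.

Batch per 500.0 pbw fused product:
  CaCO3: 100.4 pbw
  silica sand: 263.8 pbw
  wollastonite: 67.82 pbw
  rutile: 30.02 pbw
  zinc white: 83.97 pbw
Total batch = 546.0 pbw; LOI loss = 46.06 pbw; yield = 91.56%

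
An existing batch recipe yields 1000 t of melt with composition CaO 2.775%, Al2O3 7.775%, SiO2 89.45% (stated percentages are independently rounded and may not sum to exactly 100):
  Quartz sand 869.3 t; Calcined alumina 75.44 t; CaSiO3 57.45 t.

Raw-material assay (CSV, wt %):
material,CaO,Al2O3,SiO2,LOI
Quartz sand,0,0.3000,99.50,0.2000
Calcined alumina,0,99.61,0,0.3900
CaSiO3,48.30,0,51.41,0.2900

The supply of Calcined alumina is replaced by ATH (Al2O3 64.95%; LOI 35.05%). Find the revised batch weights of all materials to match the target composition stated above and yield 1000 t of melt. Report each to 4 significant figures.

Revised batch per 1000 t melt:
  Quartz sand: 869.3 t
  ATH: 115.7 t
  CaSiO3: 57.45 t
Total batch = 1042 t; LOI loss = 42.46 t

Intermediates are displayed, with 4-significant-figure rounding, between the steps; the working math keeps full precision through every step. Each reported figure carries a single rounding; the derived quantities are computed at exact precision (net glass mass, LOI, the three compositions, the totals, yield) from the weighed amounts on 1000 t of glass, as they appear in problem or answer.
Target masses of each oxide per 1000 t melt:
  CaO: 2.775% × 1000 = 27.75 t
  Al2O3: 7.775% × 1000 = 77.75 t
  SiO2: 89.45% × 1000 = 894.5 t
Checking each oxide sum from the weights as reported, versus the basis set out (every target is met by its sum net of answer rounding effects):
  CaO: 57.45·0.4830 = 27.75 t (target 27.75 t)
  Al2O3: 869.3·0.003000 + 115.7·0.6495 = 77.76 t (target 77.75 t)
  SiO2: 869.3·0.9950 + 57.45·0.5141 = 894.5 t (target 894.5 t)
Mass balance on the glass: the batch minus its LOI: 1000 t (per-oxide target masses sum to 1000 t; against the stated basis, 1000 t — rounding explains the deltas).
Summing the batch: Σ batch = 1042 t; Σ batch·LOI gives LOI loss = 42.46 t; the yield ratio, glass ÷ batch: 95.93%.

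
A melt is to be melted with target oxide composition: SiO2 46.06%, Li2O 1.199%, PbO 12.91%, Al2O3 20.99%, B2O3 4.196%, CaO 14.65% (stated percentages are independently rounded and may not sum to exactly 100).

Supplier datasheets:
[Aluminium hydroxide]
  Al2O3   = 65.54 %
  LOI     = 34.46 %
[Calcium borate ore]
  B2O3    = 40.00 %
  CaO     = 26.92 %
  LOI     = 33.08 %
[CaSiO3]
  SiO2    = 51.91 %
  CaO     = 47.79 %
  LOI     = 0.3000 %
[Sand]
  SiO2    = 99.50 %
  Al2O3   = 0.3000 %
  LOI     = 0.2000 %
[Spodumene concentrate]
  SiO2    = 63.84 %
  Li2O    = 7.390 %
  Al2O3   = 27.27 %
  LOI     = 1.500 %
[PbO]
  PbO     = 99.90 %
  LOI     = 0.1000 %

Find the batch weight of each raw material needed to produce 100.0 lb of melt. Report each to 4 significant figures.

The working math runs at full float precision end to end; working values are printed, rounded to four significant digits, across the worked steps; each reported result is rounded once only; all derived quantities, which include glass mass, totals, the yield, the six compositions, LOI, are rebuilt at exact precision, as quoted within the problem or answer text, from the weighed amounts at 100.0 lb of glass.
Per-oxide target masses for 100.0 lb melt:
  SiO2: 46.06% × 100.0 = 46.06 lb
  Li2O: 1.199% × 100.0 = 1.199 lb
  PbO: 12.91% × 100.0 = 12.91 lb
  Al2O3: 20.99% × 100.0 = 20.99 lb
  B2O3: 4.196% × 100.0 = 4.196 lb
  CaO: 14.65% × 100.0 = 14.65 lb
Verifying the oxide balance with the batch weights as given, for the quoted basis mass (sums match the target masses exact up to rounding of places):
  SiO2: 24.75·0.5191 + 22.97·0.9950 + 16.22·0.6384 = 46.06 lb (target 46.06 lb)
  Li2O: 16.22·0.07390 = 1.199 lb (target 1.199 lb)
  PbO: 12.92·0.9990 = 12.91 lb (target 12.91 lb)
  Al2O3: 25.17·0.6554 + 22.97·0.003000 + 16.22·0.2727 = 20.99 lb (target 20.99 lb)
  B2O3: 10.49·0.4000 = 4.196 lb (target 4.196 lb)
  CaO: 10.49·0.2692 + 24.75·0.4779 = 14.65 lb (target 14.65 lb)
Glass-mass sanity pass: total charge less LOI = 100.0 lb (targets for the oxides total 100.0 lb; versus the stated basis of 100.0 lb — a pure rounding effect).
Batch grand total — Σ batch = 112.5 lb; Σ batch·LOI gives LOI loss = 12.52 lb; as yield: glass ÷ batch → 88.87%.

Batch per 100.0 lb melt:
  Aluminium hydroxide: 25.17 lb
  Calcium borate ore: 10.49 lb
  CaSiO3: 24.75 lb
  Sand: 22.97 lb
  Spodumene concentrate: 16.22 lb
  PbO: 12.92 lb
Total batch = 112.5 lb; LOI loss = 12.52 lb; yield = 88.87%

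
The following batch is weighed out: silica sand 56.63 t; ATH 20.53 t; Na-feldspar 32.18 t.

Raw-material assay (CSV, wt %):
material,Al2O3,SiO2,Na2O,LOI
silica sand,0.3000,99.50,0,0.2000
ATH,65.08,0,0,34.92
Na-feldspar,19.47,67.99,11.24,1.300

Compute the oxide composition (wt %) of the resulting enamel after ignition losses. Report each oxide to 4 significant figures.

Working values are shown, rounded to 4 significant figures, on the page. The whole derivation carries full float precision at all times. Every reported figure is rounded a single time; the derived quantities (yield, ignition loss, three oxide percentages, glass mass, totals) are recomputed at full float precision from the batch weights on 101.6 t of glass, as they appear in the problem or the answer.
Oxide masses out of the charge:
  Al2O3: 56.63·0.003000 + 20.53·0.6508 + 32.18·0.1947 = 19.80 t
  SiO2: 56.63·0.9950 + 32.18·0.6799 = 78.23 t
  Na2O: 32.18·0.1124 = 3.617 t
LOI: 56.63·0.002000 + 20.53·0.3492 + 32.18·0.01300 = 7.701 t
Glass mass = batch − LOI = 109.3 − 7.701 = 101.6 t (= Σ oxide masses)
wt % = oxide mass / glass mass × 100

Glass mass = 101.6 t (batch 109.3 − LOI 7.701).
Composition: Al2O3 19.48%, SiO2 76.96%, Na2O 3.559%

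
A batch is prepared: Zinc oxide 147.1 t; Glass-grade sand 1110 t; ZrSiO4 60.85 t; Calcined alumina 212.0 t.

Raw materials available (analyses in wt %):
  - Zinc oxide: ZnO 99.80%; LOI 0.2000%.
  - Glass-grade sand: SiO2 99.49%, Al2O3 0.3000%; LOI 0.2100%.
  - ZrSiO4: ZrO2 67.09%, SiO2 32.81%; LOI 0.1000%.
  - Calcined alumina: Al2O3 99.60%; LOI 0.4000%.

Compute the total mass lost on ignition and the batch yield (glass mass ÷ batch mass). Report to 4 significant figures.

Every computation holds full float precision at every stage — working values are shown (rounded to 4 significant digits) between the steps. Every reported value is rounded exactly once. The derived quantities, including net glass mass, the totals, the four compositions, LOI, yield, are re-derived from the batch weights at 1526 t of glass at exact precision, as they appear in the question or the answer.
LOI of each material in turn:
  Zinc oxide: 147.1 × 0.002000 = 0.2942 t
  Glass-grade sand: 1110 × 0.002100 = 2.331 t
  ZrSiO4: 60.85 × 0.001000 = 0.06085 t
  Calcined alumina: 212.0 × 0.004000 = 0.8480 t
Total LOI = 3.534 t
Glass = batch − LOI = 1530 − 3.534 = 1526 t

LOI loss = 3.534 t; glass = 1526 t; yield = 99.77%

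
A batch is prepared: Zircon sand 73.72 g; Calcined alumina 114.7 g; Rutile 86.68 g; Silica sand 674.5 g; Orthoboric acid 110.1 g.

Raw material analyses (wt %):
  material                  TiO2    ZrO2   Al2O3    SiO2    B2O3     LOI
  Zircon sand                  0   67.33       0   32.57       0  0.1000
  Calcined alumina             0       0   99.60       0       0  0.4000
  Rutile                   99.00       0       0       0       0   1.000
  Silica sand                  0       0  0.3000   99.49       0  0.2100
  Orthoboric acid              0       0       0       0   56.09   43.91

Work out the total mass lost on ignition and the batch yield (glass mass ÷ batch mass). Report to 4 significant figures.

LOI loss = 51.16 g; glass = 1009 g; yield = 95.17%

The whole derivation runs at full precision at each step — mid-chain values appear rounded to four significant figures alongside each step; each reported value receives exactly one rounding — all derived quantities are recomputed in exact precision (net glass mass, five oxide percentages, yield, the totals, ignition loss) from the batch weights per 1009 g of glass as written in the problem or the answer.
Per-material ignition loss:
  Zircon sand: 73.72 × 0.001000 = 0.07372 g
  Calcined alumina: 114.7 × 0.004000 = 0.4588 g
  Rutile: 86.68 × 0.01000 = 0.8668 g
  Silica sand: 674.5 × 0.002100 = 1.416 g
  Orthoboric acid: 110.1 × 0.4391 = 48.34 g
Total LOI = 51.16 g
Glass = batch − LOI = 1060 − 51.16 = 1009 g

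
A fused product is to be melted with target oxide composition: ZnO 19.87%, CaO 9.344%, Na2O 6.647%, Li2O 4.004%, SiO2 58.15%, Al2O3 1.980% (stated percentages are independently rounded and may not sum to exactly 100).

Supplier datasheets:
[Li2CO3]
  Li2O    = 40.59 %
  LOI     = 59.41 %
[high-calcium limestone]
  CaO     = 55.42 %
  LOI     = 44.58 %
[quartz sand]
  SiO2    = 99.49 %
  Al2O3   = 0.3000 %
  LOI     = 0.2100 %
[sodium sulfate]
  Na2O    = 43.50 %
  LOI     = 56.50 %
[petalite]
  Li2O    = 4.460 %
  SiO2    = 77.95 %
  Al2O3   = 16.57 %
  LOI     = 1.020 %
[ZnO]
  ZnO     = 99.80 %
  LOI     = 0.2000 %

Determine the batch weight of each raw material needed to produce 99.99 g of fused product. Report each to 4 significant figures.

Batch per 99.99 g fused product:
  Li2CO3: 8.650 g
  high-calcium limestone: 16.86 g
  quartz sand: 49.79 g
  sodium sulfate: 15.28 g
  petalite: 11.05 g
  ZnO: 19.91 g
Total batch = 121.5 g; LOI loss = 21.55 g; yield = 82.27%

Intermediates are printed (rounded to four significant digits) in the printout — all internal work keeps full precision from start to finish — each reported value takes a single rounding; the derived quantities, including net glass mass, LOI, six oxide percentages, totals, yield, are recomputed from the weighed amounts on 99.99 g of glass in full float precision, as set out in question or answer.
Oxide mass targets, per 99.99 g fused product:
  ZnO: 19.87% × 99.99 = 19.87 g
  CaO: 9.344% × 99.99 = 9.343 g
  Na2O: 6.647% × 99.99 = 6.646 g
  Li2O: 4.004% × 99.99 = 4.004 g
  SiO2: 58.15% × 99.99 = 58.14 g
  Al2O3: 1.980% × 99.99 = 1.980 g
Per-oxide balance check given the weights on record, against the basis in use (oxide sums agree with the targets exact up to rounding of places):
  ZnO: 19.91·0.9980 = 19.87 g (target 19.87 g)
  CaO: 16.86·0.5542 = 9.344 g (target 9.343 g)
  Na2O: 15.28·0.4350 = 6.647 g (target 6.646 g)
  Li2O: 8.650·0.4059 + 11.05·0.04460 = 4.004 g (target 4.004 g)
  SiO2: 49.79·0.9949 + 11.05·0.7795 = 58.15 g (target 58.14 g)
  Al2O3: 49.79·0.003000 + 11.05·0.1657 = 1.980 g (target 1.980 g)
Glass-mass sanity pass: net batch after ignition = 99.99 g (the Σ of target masses is 99.99 g; versus the stated basis of 99.99 g — deltas are rounding alone).
Whole-batch sum: Σ batch = 121.5 g; Σ batch·LOI gives LOI loss = 21.55 g; glass ÷ batch gives a yield of 82.27%.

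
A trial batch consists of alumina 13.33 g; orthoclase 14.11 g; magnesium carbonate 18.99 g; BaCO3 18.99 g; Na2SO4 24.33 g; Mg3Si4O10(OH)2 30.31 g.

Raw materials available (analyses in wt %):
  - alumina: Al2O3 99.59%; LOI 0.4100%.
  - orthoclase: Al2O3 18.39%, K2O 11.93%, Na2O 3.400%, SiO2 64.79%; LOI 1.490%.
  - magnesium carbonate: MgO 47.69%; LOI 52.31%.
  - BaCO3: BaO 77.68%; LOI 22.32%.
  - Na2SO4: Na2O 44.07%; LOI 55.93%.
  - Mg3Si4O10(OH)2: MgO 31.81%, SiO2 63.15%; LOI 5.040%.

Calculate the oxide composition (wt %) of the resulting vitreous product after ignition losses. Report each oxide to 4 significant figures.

Glass mass = 90.49 g (batch 120.1 − LOI 29.57).
Composition: Al2O3 17.54%, K2O 1.860%, BaO 16.30%, Na2O 12.38%, MgO 20.66%, SiO2 31.26%

All internal work runs at exact precision at all times. Intermediates are shown (rounded to 4 significant digits) in the working. Exactly one rounding is applied to each reported figure; all derived quantities, including ignition loss, six oxide percentages, glass mass, the totals, the yield, are re-derived starting from the weights at 90.49 g of glass in exact precision, as quoted within the problem or answer text.
Mass of each oxide from the mix:
  Al2O3: 13.33·0.9959 + 14.11·0.1839 = 15.87 g
  K2O: 14.11·0.1193 = 1.683 g
  BaO: 18.99·0.7768 = 14.75 g
  Na2O: 14.11·0.03400 + 24.33·0.4407 = 11.20 g
  MgO: 18.99·0.4769 + 30.31·0.3181 = 18.70 g
  SiO2: 14.11·0.6479 + 30.31·0.6315 = 28.28 g
LOI: 13.33·0.004100 + 14.11·0.01490 + 18.99·0.5231 + 18.99·0.2232 + 24.33·0.5593 + 30.31·0.05040 = 29.57 g
Resulting glass, batch − LOI: 120.1 − 29.57 = 90.49 g (consistent with Σ oxide mass)
wt % = oxide mass / glass mass × 100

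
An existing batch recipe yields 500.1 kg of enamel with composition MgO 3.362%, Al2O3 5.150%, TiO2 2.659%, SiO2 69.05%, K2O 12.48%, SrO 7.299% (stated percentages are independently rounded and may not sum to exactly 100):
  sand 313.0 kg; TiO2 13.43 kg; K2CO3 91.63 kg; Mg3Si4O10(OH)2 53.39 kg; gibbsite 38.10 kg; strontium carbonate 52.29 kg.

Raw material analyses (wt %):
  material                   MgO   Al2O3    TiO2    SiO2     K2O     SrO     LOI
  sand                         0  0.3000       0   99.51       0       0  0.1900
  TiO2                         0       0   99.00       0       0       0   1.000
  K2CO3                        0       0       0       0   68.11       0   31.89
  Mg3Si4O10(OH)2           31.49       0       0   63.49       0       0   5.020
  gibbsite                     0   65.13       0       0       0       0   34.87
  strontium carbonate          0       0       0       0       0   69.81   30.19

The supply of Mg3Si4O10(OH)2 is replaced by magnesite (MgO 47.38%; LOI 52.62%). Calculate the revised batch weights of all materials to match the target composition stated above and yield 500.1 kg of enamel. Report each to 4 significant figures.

Intermediates are displayed with 4-significant-digit rounding between the steps; the whole derivation keeps full float precision at each step. Every reported value takes a single rounding; the derived quantities (the yield, ignition loss, totals, six oxide percentages, net glass mass) are rebuilt starting from the weights per 500.1 kg of glass at full precision exactly as shown in question or answer.
Oxide mass targets, per 500.1 kg enamel:
  MgO: 3.362% × 500.1 = 16.81 kg
  Al2O3: 5.150% × 500.1 = 25.76 kg
  TiO2: 2.659% × 500.1 = 13.30 kg
  SiO2: 69.05% × 500.1 = 345.3 kg
  K2O: 12.48% × 500.1 = 62.41 kg
  SrO: 7.299% × 500.1 = 36.50 kg
Balance tally, oxide-wise, using the reported weights, under the basis named above (delivered sums recover each target net of answer rounding effects):
  MgO: 35.49·0.4738 = 16.82 kg (target 16.81 kg)
  Al2O3: 347.0·0.003000 + 37.95·0.6513 = 25.76 kg (target 25.76 kg)
  TiO2: 13.43·0.9900 = 13.30 kg (target 13.30 kg)
  SiO2: 347.0·0.9951 = 345.3 kg (target 345.3 kg)
  K2O: 91.63·0.6811 = 62.41 kg (target 62.41 kg)
  SrO: 52.29·0.6981 = 36.50 kg (target 36.50 kg)
The glass-mass cross-check: Σ batch − LOI loss = 500.1 kg (summing oxide targets gives 500.1 kg; against the stated basis, 500.1 kg — gaps are rounding artifacts).
Summing the batch: Σ batch = 577.8 kg; loss to ignition Σ batch·LOI = 77.71 kg; glass ÷ batch gives a yield of 86.55%.

Revised batch per 500.1 kg enamel:
  sand: 347.0 kg
  TiO2: 13.43 kg
  K2CO3: 91.63 kg
  magnesite: 35.49 kg
  gibbsite: 37.95 kg
  strontium carbonate: 52.29 kg
Total batch = 577.8 kg; LOI loss = 77.71 kg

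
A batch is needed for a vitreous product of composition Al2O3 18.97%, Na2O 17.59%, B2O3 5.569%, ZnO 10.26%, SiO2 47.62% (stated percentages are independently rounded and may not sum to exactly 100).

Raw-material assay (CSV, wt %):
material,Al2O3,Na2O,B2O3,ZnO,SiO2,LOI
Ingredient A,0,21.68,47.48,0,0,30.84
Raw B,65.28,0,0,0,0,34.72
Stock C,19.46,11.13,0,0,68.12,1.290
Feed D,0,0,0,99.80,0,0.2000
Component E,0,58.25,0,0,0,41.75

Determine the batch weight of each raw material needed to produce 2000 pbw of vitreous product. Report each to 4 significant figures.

All arithmetic runs at full float precision all the way through; intermediates appear (rounded to four significant digits) as written; each reported figure takes just one rounding — the derived quantities (five oxide percentages, LOI, glass mass, totals, yield) are re-derived in exact precision from the weighed amounts on 2000 pbw of glass, as quoted within the question or the answer.
Target oxide masses per 2000 pbw vitreous product:
  Al2O3: 18.97% × 2000 = 379.4 pbw
  Na2O: 17.59% × 2000 = 351.8 pbw
  B2O3: 5.569% × 2000 = 111.4 pbw
  ZnO: 10.26% × 2000 = 205.2 pbw
  SiO2: 47.62% × 2000 = 952.4 pbw
Per-oxide balance check applying the batch weights above, under the basis named above (oxide sums agree with the targets exact up to rounding of places):
  Al2O3: 164.4·0.6528 + 1398·0.1946 = 379.4 pbw (target 379.4 pbw)
  Na2O: 234.6·0.2168 + 1398·0.1113 + 249.5·0.5825 = 351.8 pbw (target 351.8 pbw)
  B2O3: 234.6·0.4748 = 111.4 pbw (target 111.4 pbw)
  ZnO: 205.6·0.9980 = 205.2 pbw (target 205.2 pbw)
  SiO2: 1398·0.6812 = 952.3 pbw (target 952.4 pbw)
Glass-mass bookkeeping: total charge less LOI = 2000 pbw (per-oxide target masses sum to 2000 pbw; against the stated basis, 2000 pbw — deltas are rounding alone).
Whole-batch sum: Σ batch = 2252 pbw; loss to ignition Σ batch·LOI = 252.0 pbw; yield: glass divided by total = 88.81%.

Batch per 2000 pbw vitreous product:
  Ingredient A: 234.6 pbw
  Raw B: 164.4 pbw
  Stock C: 1398 pbw
  Feed D: 205.6 pbw
  Component E: 249.5 pbw
Total batch = 2252 pbw; LOI loss = 252.0 pbw; yield = 88.81%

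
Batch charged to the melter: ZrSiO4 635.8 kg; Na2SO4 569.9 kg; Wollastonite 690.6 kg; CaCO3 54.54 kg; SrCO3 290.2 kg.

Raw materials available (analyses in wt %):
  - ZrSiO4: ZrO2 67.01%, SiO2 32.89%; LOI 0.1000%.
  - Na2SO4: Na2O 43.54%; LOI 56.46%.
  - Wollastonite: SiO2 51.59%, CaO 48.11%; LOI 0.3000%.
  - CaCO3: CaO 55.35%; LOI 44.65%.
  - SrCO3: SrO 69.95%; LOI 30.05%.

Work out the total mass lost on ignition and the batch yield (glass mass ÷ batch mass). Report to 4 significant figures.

All arithmetic runs at exact precision at all times — intermediates are shown, rounded to 4 significant digits, alongside each step. Each reported result is rounded exactly once; all derived quantities are rebuilt from the batch weights for 1805 kg of glass in exact precision (ignition loss, totals, the yield, glass mass, five oxide percentages) as given in the question or the answer.
LOI of each material in turn:
  ZrSiO4: 635.8 × 0.001000 = 0.6358 kg
  Na2SO4: 569.9 × 0.5646 = 321.8 kg
  Wollastonite: 690.6 × 0.003000 = 2.072 kg
  CaCO3: 54.54 × 0.4465 = 24.35 kg
  SrCO3: 290.2 × 0.3005 = 87.21 kg
Total LOI = 436.0 kg
Glass = batch − LOI = 2241 − 436.0 = 1805 kg

LOI loss = 436.0 kg; glass = 1805 kg; yield = 80.54%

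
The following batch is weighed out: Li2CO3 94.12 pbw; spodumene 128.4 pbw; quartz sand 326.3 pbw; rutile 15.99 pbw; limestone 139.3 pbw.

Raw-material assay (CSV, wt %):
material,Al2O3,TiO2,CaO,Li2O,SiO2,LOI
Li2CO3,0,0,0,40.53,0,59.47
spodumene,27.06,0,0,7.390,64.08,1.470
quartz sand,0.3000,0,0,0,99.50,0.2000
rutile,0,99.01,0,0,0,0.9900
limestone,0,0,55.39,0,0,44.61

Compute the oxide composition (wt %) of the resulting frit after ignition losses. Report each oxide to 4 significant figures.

Working values are shown rounded off to 4 significant digits within the worked lines. The whole derivation keeps full precision throughout — a single rounding produces each reported result. All derived quantities, which include the five compositions, totals, yield, ignition loss, net glass mass, are rebuilt at full precision, as set out in the question or the answer, starting from the weights per 583.3 pbw of glass.
Oxide-by-oxide delivered mass:
  Al2O3: 128.4·0.2706 + 326.3·0.003000 = 35.72 pbw
  TiO2: 15.99·0.9901 = 15.83 pbw
  CaO: 139.3·0.5539 = 77.16 pbw
  Li2O: 94.12·0.4053 + 128.4·0.07390 = 47.64 pbw
  SiO2: 128.4·0.6408 + 326.3·0.9950 = 406.9 pbw
LOI: 94.12·0.5947 + 128.4·0.01470 + 326.3·0.002000 + 15.99·0.009900 + 139.3·0.4461 = 120.8 pbw
Glass = total batch minus LOI = 704.1 − 120.8 = 583.3 pbw (the oxide masses sum to this)
percent share: oxide ÷ glass, ×100

Glass mass = 583.3 pbw (batch 704.1 − LOI 120.8).
Composition: Al2O3 6.124%, TiO2 2.714%, CaO 13.23%, Li2O 8.167%, SiO2 69.77%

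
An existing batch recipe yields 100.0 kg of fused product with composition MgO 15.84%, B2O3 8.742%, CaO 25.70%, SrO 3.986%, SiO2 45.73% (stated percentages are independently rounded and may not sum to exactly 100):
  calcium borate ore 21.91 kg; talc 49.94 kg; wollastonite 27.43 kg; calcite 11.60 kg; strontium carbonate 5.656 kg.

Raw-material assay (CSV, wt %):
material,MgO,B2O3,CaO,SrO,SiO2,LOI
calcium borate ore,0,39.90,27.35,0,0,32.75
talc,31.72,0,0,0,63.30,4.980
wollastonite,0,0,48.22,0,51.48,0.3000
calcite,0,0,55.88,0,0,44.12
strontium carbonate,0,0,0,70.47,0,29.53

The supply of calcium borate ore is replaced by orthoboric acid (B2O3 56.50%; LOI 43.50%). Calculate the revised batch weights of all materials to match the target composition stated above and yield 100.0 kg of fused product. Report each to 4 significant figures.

Revised batch per 100.0 kg fused product:
  orthoboric acid: 15.47 kg
  talc: 49.94 kg
  wollastonite: 27.43 kg
  calcite: 22.32 kg
  strontium carbonate: 5.656 kg
Total batch = 120.8 kg; LOI loss = 20.82 kg

Mid-chain values are printed rounded to 4 significant digits when written out. Every computation carries exact precision at each step — every reported value is rounded just once — all derived quantities, including yield, ignition loss, the five compositions, net glass mass, totals, are carried from the batch weights on 100.0 kg of glass at full precision exactly as shown in question or answer.
Oxide-by-oxide targets in 100.0 kg fused product:
  MgO: 15.84% × 100.0 = 15.84 kg
  B2O3: 8.742% × 100.0 = 8.742 kg
  CaO: 25.70% × 100.0 = 25.70 kg
  SrO: 3.986% × 100.0 = 3.986 kg
  SiO2: 45.73% × 100.0 = 45.73 kg
Mass-balance tally per oxide on the weights just shown, relative to the basis at hand (sums match the target masses net of answer rounding effects):
  MgO: 49.94·0.3172 = 15.84 kg (target 15.84 kg)
  B2O3: 15.47·0.5650 = 8.741 kg (target 8.742 kg)
  CaO: 27.43·0.4822 + 22.32·0.5588 = 25.70 kg (target 25.70 kg)
  SrO: 5.656·0.7047 = 3.986 kg (target 3.986 kg)
  SiO2: 49.94·0.6330 + 27.43·0.5148 = 45.73 kg (target 45.73 kg)
Auditing the glass mass value: total batch − LOI = 100.0 kg (oxide target masses add up to 100.0 kg; basis as stated: 100.0 kg — gaps are rounding artifacts).
Adding the batch up: Σ batch = 120.8 kg; loss to ignition Σ batch·LOI = 20.82 kg; the yield ratio, glass ÷ batch: 82.77%.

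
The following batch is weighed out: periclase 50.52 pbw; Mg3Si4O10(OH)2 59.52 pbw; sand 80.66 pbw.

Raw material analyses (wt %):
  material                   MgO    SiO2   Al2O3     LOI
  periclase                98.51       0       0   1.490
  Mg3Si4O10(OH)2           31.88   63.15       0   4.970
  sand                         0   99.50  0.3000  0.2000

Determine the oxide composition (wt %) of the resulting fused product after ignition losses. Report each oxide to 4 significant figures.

Glass mass = 186.8 pbw (batch 190.7 − LOI 3.872).
Composition: MgO 36.79%, SiO2 63.08%, Al2O3 0.1295%

Every computation runs at exact precision throughout; intermediates appear (rounded to four significant figures) between the steps; every reported figure is rounded once only. Derived quantities (LOI, totals, glass mass, the three compositions, the yield) are re-derived in exact precision using the weight values for 186.8 pbw of glass as quoted within the problem or the answer.
Per-oxide mass from batch:
  MgO: 50.52·0.9851 + 59.52·0.3188 = 68.74 pbw
  SiO2: 59.52·0.6315 + 80.66·0.9950 = 117.8 pbw
  Al2O3: 80.66·0.003000 = 0.2420 pbw
LOI: 50.52·0.01490 + 59.52·0.04970 + 80.66·0.002000 = 3.872 pbw
Glass = total batch minus LOI = 190.7 − 3.872 = 186.8 pbw (= Σ oxide masses)
each oxide over glass, ×100, is wt %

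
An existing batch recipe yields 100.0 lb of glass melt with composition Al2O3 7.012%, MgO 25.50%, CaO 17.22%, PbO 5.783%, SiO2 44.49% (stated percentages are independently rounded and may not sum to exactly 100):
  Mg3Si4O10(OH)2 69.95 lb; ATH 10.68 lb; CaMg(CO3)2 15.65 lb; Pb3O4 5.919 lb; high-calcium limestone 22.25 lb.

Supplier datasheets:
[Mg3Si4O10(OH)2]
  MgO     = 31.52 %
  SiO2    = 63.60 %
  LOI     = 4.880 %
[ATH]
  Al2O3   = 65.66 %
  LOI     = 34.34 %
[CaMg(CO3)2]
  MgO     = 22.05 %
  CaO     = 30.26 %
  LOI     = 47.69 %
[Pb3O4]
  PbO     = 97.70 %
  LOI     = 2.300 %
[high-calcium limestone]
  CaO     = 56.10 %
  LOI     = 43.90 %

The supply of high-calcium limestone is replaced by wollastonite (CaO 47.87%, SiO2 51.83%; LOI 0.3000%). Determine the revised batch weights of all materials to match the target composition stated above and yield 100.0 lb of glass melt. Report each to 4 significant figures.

Revised batch per 100.0 lb glass melt:
  Mg3Si4O10(OH)2: 57.71 lb
  ATH: 10.68 lb
  CaMg(CO3)2: 33.15 lb
  Pb3O4: 5.919 lb
  wollastonite: 15.02 lb
Total batch = 122.5 lb; LOI loss = 22.47 lb

Mid-chain values appear rounded to 4 significant digits alongside each step. The whole derivation runs at exact precision throughout — exactly one rounding lands on each reported result; derived quantities (glass mass, ignition loss, the totals, five oxide percentages, the yield) are computed in full float precision from the weighed amounts for 100.0 lb of glass as set out in question or answer.
Target oxide masses per 100.0 lb glass melt:
  Al2O3: 7.012% × 100.0 = 7.012 lb
  MgO: 25.50% × 100.0 = 25.50 lb
  CaO: 17.22% × 100.0 = 17.22 lb
  PbO: 5.783% × 100.0 = 5.783 lb
  SiO2: 44.49% × 100.0 = 44.49 lb
Per-oxide balance check given the weights on record, at the basis given (every target is met by its sum given rounding of the digits):
  Al2O3: 10.68·0.6566 = 7.012 lb (target 7.012 lb)
  MgO: 57.71·0.3152 + 33.15·0.2205 = 25.50 lb (target 25.50 lb)
  CaO: 33.15·0.3026 + 15.02·0.4787 = 17.22 lb (target 17.22 lb)
  PbO: 5.919·0.9770 = 5.783 lb (target 5.783 lb)
  SiO2: 57.71·0.6360 + 15.02·0.5183 = 44.49 lb (target 44.49 lb)
The glass-mass cross-check: batch Σ − ignition loss = 100.0 lb (the targets, summed, come to 100.0 lb; versus the stated basis of 100.0 lb — deltas are rounding alone).
Whole-batch sum: Σ batch = 122.5 lb; LOI loss = Σ batch·LOI = 22.47 lb; yield = glass ÷ total batch = 81.65%.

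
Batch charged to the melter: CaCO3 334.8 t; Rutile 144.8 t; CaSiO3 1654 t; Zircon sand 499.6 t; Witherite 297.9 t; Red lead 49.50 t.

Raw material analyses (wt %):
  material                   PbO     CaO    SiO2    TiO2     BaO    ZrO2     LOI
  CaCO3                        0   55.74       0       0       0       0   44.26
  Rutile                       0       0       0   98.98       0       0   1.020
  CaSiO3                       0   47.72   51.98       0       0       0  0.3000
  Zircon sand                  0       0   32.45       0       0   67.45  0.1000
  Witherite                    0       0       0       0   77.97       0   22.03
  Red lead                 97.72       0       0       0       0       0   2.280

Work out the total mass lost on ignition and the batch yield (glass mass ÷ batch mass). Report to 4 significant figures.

LOI loss = 221.9 t; glass = 2759 t; yield = 92.56%

In-progress results are shown, rounded to four significant figures, in the printout. Each numeric step carries full precision through the solve; every reported result takes a single rounding; derived quantities (totals, ignition loss, yield, net glass mass, six oxide percentages) are computed at full float precision using the weight values on 2759 t of glass as they appear in the question or the answer.
Each material's LOI contribution:
  CaCO3: 334.8 × 0.4426 = 148.2 t
  Rutile: 144.8 × 0.01020 = 1.477 t
  CaSiO3: 1654 × 0.003000 = 4.962 t
  Zircon sand: 499.6 × 0.001000 = 0.4996 t
  Witherite: 297.9 × 0.2203 = 65.63 t
  Red lead: 49.50 × 0.02280 = 1.129 t
Total LOI = 221.9 t
Glass = batch − LOI = 2981 − 221.9 = 2759 t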